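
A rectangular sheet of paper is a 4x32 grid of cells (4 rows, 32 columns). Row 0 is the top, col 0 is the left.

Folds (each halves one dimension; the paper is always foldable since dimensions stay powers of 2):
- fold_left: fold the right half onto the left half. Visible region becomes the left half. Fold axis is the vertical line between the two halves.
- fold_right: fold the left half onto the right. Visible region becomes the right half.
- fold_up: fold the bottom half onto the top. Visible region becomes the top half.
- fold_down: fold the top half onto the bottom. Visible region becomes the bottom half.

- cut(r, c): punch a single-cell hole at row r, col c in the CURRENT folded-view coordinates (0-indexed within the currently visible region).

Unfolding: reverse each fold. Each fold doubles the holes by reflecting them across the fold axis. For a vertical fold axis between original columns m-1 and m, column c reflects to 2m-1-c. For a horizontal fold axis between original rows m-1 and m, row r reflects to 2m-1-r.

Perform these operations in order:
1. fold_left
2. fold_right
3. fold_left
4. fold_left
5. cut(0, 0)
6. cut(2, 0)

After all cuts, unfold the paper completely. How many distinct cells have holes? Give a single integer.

Answer: 32

Derivation:
Op 1 fold_left: fold axis v@16; visible region now rows[0,4) x cols[0,16) = 4x16
Op 2 fold_right: fold axis v@8; visible region now rows[0,4) x cols[8,16) = 4x8
Op 3 fold_left: fold axis v@12; visible region now rows[0,4) x cols[8,12) = 4x4
Op 4 fold_left: fold axis v@10; visible region now rows[0,4) x cols[8,10) = 4x2
Op 5 cut(0, 0): punch at orig (0,8); cuts so far [(0, 8)]; region rows[0,4) x cols[8,10) = 4x2
Op 6 cut(2, 0): punch at orig (2,8); cuts so far [(0, 8), (2, 8)]; region rows[0,4) x cols[8,10) = 4x2
Unfold 1 (reflect across v@10): 4 holes -> [(0, 8), (0, 11), (2, 8), (2, 11)]
Unfold 2 (reflect across v@12): 8 holes -> [(0, 8), (0, 11), (0, 12), (0, 15), (2, 8), (2, 11), (2, 12), (2, 15)]
Unfold 3 (reflect across v@8): 16 holes -> [(0, 0), (0, 3), (0, 4), (0, 7), (0, 8), (0, 11), (0, 12), (0, 15), (2, 0), (2, 3), (2, 4), (2, 7), (2, 8), (2, 11), (2, 12), (2, 15)]
Unfold 4 (reflect across v@16): 32 holes -> [(0, 0), (0, 3), (0, 4), (0, 7), (0, 8), (0, 11), (0, 12), (0, 15), (0, 16), (0, 19), (0, 20), (0, 23), (0, 24), (0, 27), (0, 28), (0, 31), (2, 0), (2, 3), (2, 4), (2, 7), (2, 8), (2, 11), (2, 12), (2, 15), (2, 16), (2, 19), (2, 20), (2, 23), (2, 24), (2, 27), (2, 28), (2, 31)]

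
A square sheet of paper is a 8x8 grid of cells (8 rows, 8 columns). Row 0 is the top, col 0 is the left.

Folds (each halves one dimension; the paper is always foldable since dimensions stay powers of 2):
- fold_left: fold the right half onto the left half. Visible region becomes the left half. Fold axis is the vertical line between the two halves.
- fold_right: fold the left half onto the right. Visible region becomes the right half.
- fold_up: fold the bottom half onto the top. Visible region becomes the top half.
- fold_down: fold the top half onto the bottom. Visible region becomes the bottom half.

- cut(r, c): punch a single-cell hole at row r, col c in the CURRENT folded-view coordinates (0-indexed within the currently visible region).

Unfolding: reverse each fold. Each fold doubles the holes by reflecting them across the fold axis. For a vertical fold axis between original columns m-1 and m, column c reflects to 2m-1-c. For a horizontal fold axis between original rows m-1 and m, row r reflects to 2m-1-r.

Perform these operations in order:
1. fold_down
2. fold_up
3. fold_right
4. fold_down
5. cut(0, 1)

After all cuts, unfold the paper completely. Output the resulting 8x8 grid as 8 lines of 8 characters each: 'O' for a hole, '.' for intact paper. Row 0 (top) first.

Op 1 fold_down: fold axis h@4; visible region now rows[4,8) x cols[0,8) = 4x8
Op 2 fold_up: fold axis h@6; visible region now rows[4,6) x cols[0,8) = 2x8
Op 3 fold_right: fold axis v@4; visible region now rows[4,6) x cols[4,8) = 2x4
Op 4 fold_down: fold axis h@5; visible region now rows[5,6) x cols[4,8) = 1x4
Op 5 cut(0, 1): punch at orig (5,5); cuts so far [(5, 5)]; region rows[5,6) x cols[4,8) = 1x4
Unfold 1 (reflect across h@5): 2 holes -> [(4, 5), (5, 5)]
Unfold 2 (reflect across v@4): 4 holes -> [(4, 2), (4, 5), (5, 2), (5, 5)]
Unfold 3 (reflect across h@6): 8 holes -> [(4, 2), (4, 5), (5, 2), (5, 5), (6, 2), (6, 5), (7, 2), (7, 5)]
Unfold 4 (reflect across h@4): 16 holes -> [(0, 2), (0, 5), (1, 2), (1, 5), (2, 2), (2, 5), (3, 2), (3, 5), (4, 2), (4, 5), (5, 2), (5, 5), (6, 2), (6, 5), (7, 2), (7, 5)]

Answer: ..O..O..
..O..O..
..O..O..
..O..O..
..O..O..
..O..O..
..O..O..
..O..O..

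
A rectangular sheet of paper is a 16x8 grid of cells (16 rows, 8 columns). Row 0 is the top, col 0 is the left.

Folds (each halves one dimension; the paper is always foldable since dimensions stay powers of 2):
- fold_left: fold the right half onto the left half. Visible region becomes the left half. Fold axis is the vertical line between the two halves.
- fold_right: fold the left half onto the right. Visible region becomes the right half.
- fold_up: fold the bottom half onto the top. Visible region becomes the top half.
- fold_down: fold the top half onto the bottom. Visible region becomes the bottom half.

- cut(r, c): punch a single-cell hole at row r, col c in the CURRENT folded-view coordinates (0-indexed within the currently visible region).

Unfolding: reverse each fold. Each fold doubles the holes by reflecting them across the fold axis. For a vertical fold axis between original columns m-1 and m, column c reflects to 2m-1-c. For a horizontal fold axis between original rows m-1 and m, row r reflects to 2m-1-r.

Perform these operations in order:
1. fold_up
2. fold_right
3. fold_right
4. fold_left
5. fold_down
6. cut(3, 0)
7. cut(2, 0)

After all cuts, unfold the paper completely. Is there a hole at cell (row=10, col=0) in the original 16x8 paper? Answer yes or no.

Op 1 fold_up: fold axis h@8; visible region now rows[0,8) x cols[0,8) = 8x8
Op 2 fold_right: fold axis v@4; visible region now rows[0,8) x cols[4,8) = 8x4
Op 3 fold_right: fold axis v@6; visible region now rows[0,8) x cols[6,8) = 8x2
Op 4 fold_left: fold axis v@7; visible region now rows[0,8) x cols[6,7) = 8x1
Op 5 fold_down: fold axis h@4; visible region now rows[4,8) x cols[6,7) = 4x1
Op 6 cut(3, 0): punch at orig (7,6); cuts so far [(7, 6)]; region rows[4,8) x cols[6,7) = 4x1
Op 7 cut(2, 0): punch at orig (6,6); cuts so far [(6, 6), (7, 6)]; region rows[4,8) x cols[6,7) = 4x1
Unfold 1 (reflect across h@4): 4 holes -> [(0, 6), (1, 6), (6, 6), (7, 6)]
Unfold 2 (reflect across v@7): 8 holes -> [(0, 6), (0, 7), (1, 6), (1, 7), (6, 6), (6, 7), (7, 6), (7, 7)]
Unfold 3 (reflect across v@6): 16 holes -> [(0, 4), (0, 5), (0, 6), (0, 7), (1, 4), (1, 5), (1, 6), (1, 7), (6, 4), (6, 5), (6, 6), (6, 7), (7, 4), (7, 5), (7, 6), (7, 7)]
Unfold 4 (reflect across v@4): 32 holes -> [(0, 0), (0, 1), (0, 2), (0, 3), (0, 4), (0, 5), (0, 6), (0, 7), (1, 0), (1, 1), (1, 2), (1, 3), (1, 4), (1, 5), (1, 6), (1, 7), (6, 0), (6, 1), (6, 2), (6, 3), (6, 4), (6, 5), (6, 6), (6, 7), (7, 0), (7, 1), (7, 2), (7, 3), (7, 4), (7, 5), (7, 6), (7, 7)]
Unfold 5 (reflect across h@8): 64 holes -> [(0, 0), (0, 1), (0, 2), (0, 3), (0, 4), (0, 5), (0, 6), (0, 7), (1, 0), (1, 1), (1, 2), (1, 3), (1, 4), (1, 5), (1, 6), (1, 7), (6, 0), (6, 1), (6, 2), (6, 3), (6, 4), (6, 5), (6, 6), (6, 7), (7, 0), (7, 1), (7, 2), (7, 3), (7, 4), (7, 5), (7, 6), (7, 7), (8, 0), (8, 1), (8, 2), (8, 3), (8, 4), (8, 5), (8, 6), (8, 7), (9, 0), (9, 1), (9, 2), (9, 3), (9, 4), (9, 5), (9, 6), (9, 7), (14, 0), (14, 1), (14, 2), (14, 3), (14, 4), (14, 5), (14, 6), (14, 7), (15, 0), (15, 1), (15, 2), (15, 3), (15, 4), (15, 5), (15, 6), (15, 7)]
Holes: [(0, 0), (0, 1), (0, 2), (0, 3), (0, 4), (0, 5), (0, 6), (0, 7), (1, 0), (1, 1), (1, 2), (1, 3), (1, 4), (1, 5), (1, 6), (1, 7), (6, 0), (6, 1), (6, 2), (6, 3), (6, 4), (6, 5), (6, 6), (6, 7), (7, 0), (7, 1), (7, 2), (7, 3), (7, 4), (7, 5), (7, 6), (7, 7), (8, 0), (8, 1), (8, 2), (8, 3), (8, 4), (8, 5), (8, 6), (8, 7), (9, 0), (9, 1), (9, 2), (9, 3), (9, 4), (9, 5), (9, 6), (9, 7), (14, 0), (14, 1), (14, 2), (14, 3), (14, 4), (14, 5), (14, 6), (14, 7), (15, 0), (15, 1), (15, 2), (15, 3), (15, 4), (15, 5), (15, 6), (15, 7)]

Answer: no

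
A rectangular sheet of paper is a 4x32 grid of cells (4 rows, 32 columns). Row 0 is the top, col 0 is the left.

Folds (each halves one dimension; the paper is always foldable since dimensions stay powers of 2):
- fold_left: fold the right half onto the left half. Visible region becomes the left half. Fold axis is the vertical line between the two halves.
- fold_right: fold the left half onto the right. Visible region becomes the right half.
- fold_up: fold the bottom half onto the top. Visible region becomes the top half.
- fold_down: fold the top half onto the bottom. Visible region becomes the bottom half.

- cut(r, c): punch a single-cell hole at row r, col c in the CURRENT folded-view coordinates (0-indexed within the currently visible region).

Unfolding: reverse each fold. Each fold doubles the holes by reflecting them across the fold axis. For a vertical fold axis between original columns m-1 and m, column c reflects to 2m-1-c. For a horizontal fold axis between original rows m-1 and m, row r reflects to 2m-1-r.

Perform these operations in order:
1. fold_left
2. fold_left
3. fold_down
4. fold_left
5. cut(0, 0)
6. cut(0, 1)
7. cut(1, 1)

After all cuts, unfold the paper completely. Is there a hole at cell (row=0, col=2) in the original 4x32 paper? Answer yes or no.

Op 1 fold_left: fold axis v@16; visible region now rows[0,4) x cols[0,16) = 4x16
Op 2 fold_left: fold axis v@8; visible region now rows[0,4) x cols[0,8) = 4x8
Op 3 fold_down: fold axis h@2; visible region now rows[2,4) x cols[0,8) = 2x8
Op 4 fold_left: fold axis v@4; visible region now rows[2,4) x cols[0,4) = 2x4
Op 5 cut(0, 0): punch at orig (2,0); cuts so far [(2, 0)]; region rows[2,4) x cols[0,4) = 2x4
Op 6 cut(0, 1): punch at orig (2,1); cuts so far [(2, 0), (2, 1)]; region rows[2,4) x cols[0,4) = 2x4
Op 7 cut(1, 1): punch at orig (3,1); cuts so far [(2, 0), (2, 1), (3, 1)]; region rows[2,4) x cols[0,4) = 2x4
Unfold 1 (reflect across v@4): 6 holes -> [(2, 0), (2, 1), (2, 6), (2, 7), (3, 1), (3, 6)]
Unfold 2 (reflect across h@2): 12 holes -> [(0, 1), (0, 6), (1, 0), (1, 1), (1, 6), (1, 7), (2, 0), (2, 1), (2, 6), (2, 7), (3, 1), (3, 6)]
Unfold 3 (reflect across v@8): 24 holes -> [(0, 1), (0, 6), (0, 9), (0, 14), (1, 0), (1, 1), (1, 6), (1, 7), (1, 8), (1, 9), (1, 14), (1, 15), (2, 0), (2, 1), (2, 6), (2, 7), (2, 8), (2, 9), (2, 14), (2, 15), (3, 1), (3, 6), (3, 9), (3, 14)]
Unfold 4 (reflect across v@16): 48 holes -> [(0, 1), (0, 6), (0, 9), (0, 14), (0, 17), (0, 22), (0, 25), (0, 30), (1, 0), (1, 1), (1, 6), (1, 7), (1, 8), (1, 9), (1, 14), (1, 15), (1, 16), (1, 17), (1, 22), (1, 23), (1, 24), (1, 25), (1, 30), (1, 31), (2, 0), (2, 1), (2, 6), (2, 7), (2, 8), (2, 9), (2, 14), (2, 15), (2, 16), (2, 17), (2, 22), (2, 23), (2, 24), (2, 25), (2, 30), (2, 31), (3, 1), (3, 6), (3, 9), (3, 14), (3, 17), (3, 22), (3, 25), (3, 30)]
Holes: [(0, 1), (0, 6), (0, 9), (0, 14), (0, 17), (0, 22), (0, 25), (0, 30), (1, 0), (1, 1), (1, 6), (1, 7), (1, 8), (1, 9), (1, 14), (1, 15), (1, 16), (1, 17), (1, 22), (1, 23), (1, 24), (1, 25), (1, 30), (1, 31), (2, 0), (2, 1), (2, 6), (2, 7), (2, 8), (2, 9), (2, 14), (2, 15), (2, 16), (2, 17), (2, 22), (2, 23), (2, 24), (2, 25), (2, 30), (2, 31), (3, 1), (3, 6), (3, 9), (3, 14), (3, 17), (3, 22), (3, 25), (3, 30)]

Answer: no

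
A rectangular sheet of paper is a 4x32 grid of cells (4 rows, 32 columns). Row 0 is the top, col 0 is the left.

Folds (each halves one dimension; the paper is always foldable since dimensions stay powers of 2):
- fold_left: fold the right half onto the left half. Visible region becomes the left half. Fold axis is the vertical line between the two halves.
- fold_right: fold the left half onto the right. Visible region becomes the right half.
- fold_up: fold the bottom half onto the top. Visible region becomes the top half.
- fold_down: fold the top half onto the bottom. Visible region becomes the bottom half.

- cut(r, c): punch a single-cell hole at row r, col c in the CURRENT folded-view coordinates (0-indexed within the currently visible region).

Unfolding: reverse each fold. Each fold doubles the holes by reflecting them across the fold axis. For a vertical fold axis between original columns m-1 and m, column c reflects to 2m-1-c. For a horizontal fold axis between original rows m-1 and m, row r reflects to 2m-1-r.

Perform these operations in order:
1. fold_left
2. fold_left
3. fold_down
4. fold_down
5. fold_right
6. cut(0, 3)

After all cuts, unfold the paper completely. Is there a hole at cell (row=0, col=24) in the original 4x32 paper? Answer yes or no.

Op 1 fold_left: fold axis v@16; visible region now rows[0,4) x cols[0,16) = 4x16
Op 2 fold_left: fold axis v@8; visible region now rows[0,4) x cols[0,8) = 4x8
Op 3 fold_down: fold axis h@2; visible region now rows[2,4) x cols[0,8) = 2x8
Op 4 fold_down: fold axis h@3; visible region now rows[3,4) x cols[0,8) = 1x8
Op 5 fold_right: fold axis v@4; visible region now rows[3,4) x cols[4,8) = 1x4
Op 6 cut(0, 3): punch at orig (3,7); cuts so far [(3, 7)]; region rows[3,4) x cols[4,8) = 1x4
Unfold 1 (reflect across v@4): 2 holes -> [(3, 0), (3, 7)]
Unfold 2 (reflect across h@3): 4 holes -> [(2, 0), (2, 7), (3, 0), (3, 7)]
Unfold 3 (reflect across h@2): 8 holes -> [(0, 0), (0, 7), (1, 0), (1, 7), (2, 0), (2, 7), (3, 0), (3, 7)]
Unfold 4 (reflect across v@8): 16 holes -> [(0, 0), (0, 7), (0, 8), (0, 15), (1, 0), (1, 7), (1, 8), (1, 15), (2, 0), (2, 7), (2, 8), (2, 15), (3, 0), (3, 7), (3, 8), (3, 15)]
Unfold 5 (reflect across v@16): 32 holes -> [(0, 0), (0, 7), (0, 8), (0, 15), (0, 16), (0, 23), (0, 24), (0, 31), (1, 0), (1, 7), (1, 8), (1, 15), (1, 16), (1, 23), (1, 24), (1, 31), (2, 0), (2, 7), (2, 8), (2, 15), (2, 16), (2, 23), (2, 24), (2, 31), (3, 0), (3, 7), (3, 8), (3, 15), (3, 16), (3, 23), (3, 24), (3, 31)]
Holes: [(0, 0), (0, 7), (0, 8), (0, 15), (0, 16), (0, 23), (0, 24), (0, 31), (1, 0), (1, 7), (1, 8), (1, 15), (1, 16), (1, 23), (1, 24), (1, 31), (2, 0), (2, 7), (2, 8), (2, 15), (2, 16), (2, 23), (2, 24), (2, 31), (3, 0), (3, 7), (3, 8), (3, 15), (3, 16), (3, 23), (3, 24), (3, 31)]

Answer: yes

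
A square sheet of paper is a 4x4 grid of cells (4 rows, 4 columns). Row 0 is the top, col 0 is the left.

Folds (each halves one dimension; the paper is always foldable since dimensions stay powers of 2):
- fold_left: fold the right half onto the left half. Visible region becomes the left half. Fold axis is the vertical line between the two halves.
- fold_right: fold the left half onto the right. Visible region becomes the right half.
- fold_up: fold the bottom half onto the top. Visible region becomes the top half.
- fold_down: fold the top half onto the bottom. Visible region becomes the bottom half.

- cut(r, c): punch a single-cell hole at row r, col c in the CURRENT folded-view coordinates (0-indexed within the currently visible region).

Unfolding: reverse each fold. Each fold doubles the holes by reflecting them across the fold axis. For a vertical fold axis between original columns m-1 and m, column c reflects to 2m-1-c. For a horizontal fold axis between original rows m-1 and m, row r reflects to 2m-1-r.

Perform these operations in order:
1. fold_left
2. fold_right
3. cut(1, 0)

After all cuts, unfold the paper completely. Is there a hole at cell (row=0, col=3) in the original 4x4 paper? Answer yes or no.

Op 1 fold_left: fold axis v@2; visible region now rows[0,4) x cols[0,2) = 4x2
Op 2 fold_right: fold axis v@1; visible region now rows[0,4) x cols[1,2) = 4x1
Op 3 cut(1, 0): punch at orig (1,1); cuts so far [(1, 1)]; region rows[0,4) x cols[1,2) = 4x1
Unfold 1 (reflect across v@1): 2 holes -> [(1, 0), (1, 1)]
Unfold 2 (reflect across v@2): 4 holes -> [(1, 0), (1, 1), (1, 2), (1, 3)]
Holes: [(1, 0), (1, 1), (1, 2), (1, 3)]

Answer: no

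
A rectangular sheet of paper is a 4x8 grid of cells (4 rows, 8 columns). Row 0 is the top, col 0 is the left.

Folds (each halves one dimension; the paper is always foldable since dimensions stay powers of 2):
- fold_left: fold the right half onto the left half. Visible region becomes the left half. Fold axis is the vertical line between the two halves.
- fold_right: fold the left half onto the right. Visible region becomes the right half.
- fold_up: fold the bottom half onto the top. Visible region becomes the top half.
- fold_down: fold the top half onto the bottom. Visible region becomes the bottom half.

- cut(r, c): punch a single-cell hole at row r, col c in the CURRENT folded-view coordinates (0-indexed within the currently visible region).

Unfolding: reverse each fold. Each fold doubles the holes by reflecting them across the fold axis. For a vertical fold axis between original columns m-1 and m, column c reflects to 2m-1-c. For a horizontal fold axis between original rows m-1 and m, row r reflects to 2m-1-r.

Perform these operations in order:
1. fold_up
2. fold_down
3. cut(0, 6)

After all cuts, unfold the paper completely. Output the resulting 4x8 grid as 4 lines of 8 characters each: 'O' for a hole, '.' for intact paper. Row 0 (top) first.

Answer: ......O.
......O.
......O.
......O.

Derivation:
Op 1 fold_up: fold axis h@2; visible region now rows[0,2) x cols[0,8) = 2x8
Op 2 fold_down: fold axis h@1; visible region now rows[1,2) x cols[0,8) = 1x8
Op 3 cut(0, 6): punch at orig (1,6); cuts so far [(1, 6)]; region rows[1,2) x cols[0,8) = 1x8
Unfold 1 (reflect across h@1): 2 holes -> [(0, 6), (1, 6)]
Unfold 2 (reflect across h@2): 4 holes -> [(0, 6), (1, 6), (2, 6), (3, 6)]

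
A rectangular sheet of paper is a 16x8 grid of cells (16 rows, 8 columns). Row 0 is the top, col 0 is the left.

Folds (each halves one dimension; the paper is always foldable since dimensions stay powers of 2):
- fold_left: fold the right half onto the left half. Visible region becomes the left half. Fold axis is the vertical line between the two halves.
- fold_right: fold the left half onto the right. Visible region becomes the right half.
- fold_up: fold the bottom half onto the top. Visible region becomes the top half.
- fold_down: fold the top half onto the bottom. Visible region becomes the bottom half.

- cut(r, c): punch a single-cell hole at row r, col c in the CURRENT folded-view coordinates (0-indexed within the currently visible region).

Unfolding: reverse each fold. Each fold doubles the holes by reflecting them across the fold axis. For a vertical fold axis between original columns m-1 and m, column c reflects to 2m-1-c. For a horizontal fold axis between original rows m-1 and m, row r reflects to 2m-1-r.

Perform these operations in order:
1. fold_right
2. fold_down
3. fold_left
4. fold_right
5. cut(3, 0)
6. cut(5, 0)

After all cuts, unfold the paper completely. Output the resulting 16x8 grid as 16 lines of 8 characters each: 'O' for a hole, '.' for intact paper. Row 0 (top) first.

Answer: ........
........
OOOOOOOO
........
OOOOOOOO
........
........
........
........
........
........
OOOOOOOO
........
OOOOOOOO
........
........

Derivation:
Op 1 fold_right: fold axis v@4; visible region now rows[0,16) x cols[4,8) = 16x4
Op 2 fold_down: fold axis h@8; visible region now rows[8,16) x cols[4,8) = 8x4
Op 3 fold_left: fold axis v@6; visible region now rows[8,16) x cols[4,6) = 8x2
Op 4 fold_right: fold axis v@5; visible region now rows[8,16) x cols[5,6) = 8x1
Op 5 cut(3, 0): punch at orig (11,5); cuts so far [(11, 5)]; region rows[8,16) x cols[5,6) = 8x1
Op 6 cut(5, 0): punch at orig (13,5); cuts so far [(11, 5), (13, 5)]; region rows[8,16) x cols[5,6) = 8x1
Unfold 1 (reflect across v@5): 4 holes -> [(11, 4), (11, 5), (13, 4), (13, 5)]
Unfold 2 (reflect across v@6): 8 holes -> [(11, 4), (11, 5), (11, 6), (11, 7), (13, 4), (13, 5), (13, 6), (13, 7)]
Unfold 3 (reflect across h@8): 16 holes -> [(2, 4), (2, 5), (2, 6), (2, 7), (4, 4), (4, 5), (4, 6), (4, 7), (11, 4), (11, 5), (11, 6), (11, 7), (13, 4), (13, 5), (13, 6), (13, 7)]
Unfold 4 (reflect across v@4): 32 holes -> [(2, 0), (2, 1), (2, 2), (2, 3), (2, 4), (2, 5), (2, 6), (2, 7), (4, 0), (4, 1), (4, 2), (4, 3), (4, 4), (4, 5), (4, 6), (4, 7), (11, 0), (11, 1), (11, 2), (11, 3), (11, 4), (11, 5), (11, 6), (11, 7), (13, 0), (13, 1), (13, 2), (13, 3), (13, 4), (13, 5), (13, 6), (13, 7)]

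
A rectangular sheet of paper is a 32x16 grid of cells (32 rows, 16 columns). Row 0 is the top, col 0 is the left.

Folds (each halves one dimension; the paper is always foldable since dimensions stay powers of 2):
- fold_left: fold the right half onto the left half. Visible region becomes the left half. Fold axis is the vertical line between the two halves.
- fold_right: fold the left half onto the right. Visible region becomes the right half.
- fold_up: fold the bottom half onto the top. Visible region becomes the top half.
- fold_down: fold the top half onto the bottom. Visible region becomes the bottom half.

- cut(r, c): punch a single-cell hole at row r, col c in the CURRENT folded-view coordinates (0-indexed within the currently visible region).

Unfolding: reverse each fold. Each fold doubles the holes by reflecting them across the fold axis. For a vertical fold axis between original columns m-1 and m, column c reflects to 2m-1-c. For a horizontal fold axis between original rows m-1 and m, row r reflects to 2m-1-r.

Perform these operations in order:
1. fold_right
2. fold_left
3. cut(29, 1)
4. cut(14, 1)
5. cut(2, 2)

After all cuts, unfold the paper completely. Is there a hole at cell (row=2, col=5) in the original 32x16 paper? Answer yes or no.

Op 1 fold_right: fold axis v@8; visible region now rows[0,32) x cols[8,16) = 32x8
Op 2 fold_left: fold axis v@12; visible region now rows[0,32) x cols[8,12) = 32x4
Op 3 cut(29, 1): punch at orig (29,9); cuts so far [(29, 9)]; region rows[0,32) x cols[8,12) = 32x4
Op 4 cut(14, 1): punch at orig (14,9); cuts so far [(14, 9), (29, 9)]; region rows[0,32) x cols[8,12) = 32x4
Op 5 cut(2, 2): punch at orig (2,10); cuts so far [(2, 10), (14, 9), (29, 9)]; region rows[0,32) x cols[8,12) = 32x4
Unfold 1 (reflect across v@12): 6 holes -> [(2, 10), (2, 13), (14, 9), (14, 14), (29, 9), (29, 14)]
Unfold 2 (reflect across v@8): 12 holes -> [(2, 2), (2, 5), (2, 10), (2, 13), (14, 1), (14, 6), (14, 9), (14, 14), (29, 1), (29, 6), (29, 9), (29, 14)]
Holes: [(2, 2), (2, 5), (2, 10), (2, 13), (14, 1), (14, 6), (14, 9), (14, 14), (29, 1), (29, 6), (29, 9), (29, 14)]

Answer: yes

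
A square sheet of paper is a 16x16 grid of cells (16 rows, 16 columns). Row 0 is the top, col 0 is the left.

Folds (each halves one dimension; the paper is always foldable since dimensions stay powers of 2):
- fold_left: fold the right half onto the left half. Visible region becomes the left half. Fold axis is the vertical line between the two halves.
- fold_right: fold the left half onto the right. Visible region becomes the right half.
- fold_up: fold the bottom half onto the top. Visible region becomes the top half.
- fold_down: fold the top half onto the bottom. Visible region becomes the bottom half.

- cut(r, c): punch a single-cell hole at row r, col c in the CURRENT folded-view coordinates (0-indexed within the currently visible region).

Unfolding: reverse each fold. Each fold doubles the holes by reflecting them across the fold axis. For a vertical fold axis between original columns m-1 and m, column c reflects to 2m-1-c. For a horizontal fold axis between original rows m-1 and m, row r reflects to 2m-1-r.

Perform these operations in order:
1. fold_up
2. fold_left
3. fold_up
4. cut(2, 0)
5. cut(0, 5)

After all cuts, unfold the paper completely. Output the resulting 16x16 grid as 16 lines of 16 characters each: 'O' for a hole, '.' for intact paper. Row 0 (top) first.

Op 1 fold_up: fold axis h@8; visible region now rows[0,8) x cols[0,16) = 8x16
Op 2 fold_left: fold axis v@8; visible region now rows[0,8) x cols[0,8) = 8x8
Op 3 fold_up: fold axis h@4; visible region now rows[0,4) x cols[0,8) = 4x8
Op 4 cut(2, 0): punch at orig (2,0); cuts so far [(2, 0)]; region rows[0,4) x cols[0,8) = 4x8
Op 5 cut(0, 5): punch at orig (0,5); cuts so far [(0, 5), (2, 0)]; region rows[0,4) x cols[0,8) = 4x8
Unfold 1 (reflect across h@4): 4 holes -> [(0, 5), (2, 0), (5, 0), (7, 5)]
Unfold 2 (reflect across v@8): 8 holes -> [(0, 5), (0, 10), (2, 0), (2, 15), (5, 0), (5, 15), (7, 5), (7, 10)]
Unfold 3 (reflect across h@8): 16 holes -> [(0, 5), (0, 10), (2, 0), (2, 15), (5, 0), (5, 15), (7, 5), (7, 10), (8, 5), (8, 10), (10, 0), (10, 15), (13, 0), (13, 15), (15, 5), (15, 10)]

Answer: .....O....O.....
................
O..............O
................
................
O..............O
................
.....O....O.....
.....O....O.....
................
O..............O
................
................
O..............O
................
.....O....O.....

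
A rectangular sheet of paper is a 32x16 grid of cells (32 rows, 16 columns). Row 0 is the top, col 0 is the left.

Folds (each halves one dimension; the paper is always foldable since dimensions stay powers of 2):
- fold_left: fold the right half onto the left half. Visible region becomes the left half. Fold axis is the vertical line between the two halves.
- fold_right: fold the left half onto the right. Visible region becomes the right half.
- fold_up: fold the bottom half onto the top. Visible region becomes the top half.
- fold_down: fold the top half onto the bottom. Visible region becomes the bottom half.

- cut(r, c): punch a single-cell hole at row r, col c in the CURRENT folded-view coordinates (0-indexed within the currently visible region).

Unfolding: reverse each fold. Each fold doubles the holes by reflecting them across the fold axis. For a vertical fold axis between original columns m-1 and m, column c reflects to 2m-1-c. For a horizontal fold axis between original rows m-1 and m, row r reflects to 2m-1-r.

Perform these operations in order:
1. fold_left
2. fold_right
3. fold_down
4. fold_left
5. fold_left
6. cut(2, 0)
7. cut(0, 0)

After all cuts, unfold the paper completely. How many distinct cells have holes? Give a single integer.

Answer: 64

Derivation:
Op 1 fold_left: fold axis v@8; visible region now rows[0,32) x cols[0,8) = 32x8
Op 2 fold_right: fold axis v@4; visible region now rows[0,32) x cols[4,8) = 32x4
Op 3 fold_down: fold axis h@16; visible region now rows[16,32) x cols[4,8) = 16x4
Op 4 fold_left: fold axis v@6; visible region now rows[16,32) x cols[4,6) = 16x2
Op 5 fold_left: fold axis v@5; visible region now rows[16,32) x cols[4,5) = 16x1
Op 6 cut(2, 0): punch at orig (18,4); cuts so far [(18, 4)]; region rows[16,32) x cols[4,5) = 16x1
Op 7 cut(0, 0): punch at orig (16,4); cuts so far [(16, 4), (18, 4)]; region rows[16,32) x cols[4,5) = 16x1
Unfold 1 (reflect across v@5): 4 holes -> [(16, 4), (16, 5), (18, 4), (18, 5)]
Unfold 2 (reflect across v@6): 8 holes -> [(16, 4), (16, 5), (16, 6), (16, 7), (18, 4), (18, 5), (18, 6), (18, 7)]
Unfold 3 (reflect across h@16): 16 holes -> [(13, 4), (13, 5), (13, 6), (13, 7), (15, 4), (15, 5), (15, 6), (15, 7), (16, 4), (16, 5), (16, 6), (16, 7), (18, 4), (18, 5), (18, 6), (18, 7)]
Unfold 4 (reflect across v@4): 32 holes -> [(13, 0), (13, 1), (13, 2), (13, 3), (13, 4), (13, 5), (13, 6), (13, 7), (15, 0), (15, 1), (15, 2), (15, 3), (15, 4), (15, 5), (15, 6), (15, 7), (16, 0), (16, 1), (16, 2), (16, 3), (16, 4), (16, 5), (16, 6), (16, 7), (18, 0), (18, 1), (18, 2), (18, 3), (18, 4), (18, 5), (18, 6), (18, 7)]
Unfold 5 (reflect across v@8): 64 holes -> [(13, 0), (13, 1), (13, 2), (13, 3), (13, 4), (13, 5), (13, 6), (13, 7), (13, 8), (13, 9), (13, 10), (13, 11), (13, 12), (13, 13), (13, 14), (13, 15), (15, 0), (15, 1), (15, 2), (15, 3), (15, 4), (15, 5), (15, 6), (15, 7), (15, 8), (15, 9), (15, 10), (15, 11), (15, 12), (15, 13), (15, 14), (15, 15), (16, 0), (16, 1), (16, 2), (16, 3), (16, 4), (16, 5), (16, 6), (16, 7), (16, 8), (16, 9), (16, 10), (16, 11), (16, 12), (16, 13), (16, 14), (16, 15), (18, 0), (18, 1), (18, 2), (18, 3), (18, 4), (18, 5), (18, 6), (18, 7), (18, 8), (18, 9), (18, 10), (18, 11), (18, 12), (18, 13), (18, 14), (18, 15)]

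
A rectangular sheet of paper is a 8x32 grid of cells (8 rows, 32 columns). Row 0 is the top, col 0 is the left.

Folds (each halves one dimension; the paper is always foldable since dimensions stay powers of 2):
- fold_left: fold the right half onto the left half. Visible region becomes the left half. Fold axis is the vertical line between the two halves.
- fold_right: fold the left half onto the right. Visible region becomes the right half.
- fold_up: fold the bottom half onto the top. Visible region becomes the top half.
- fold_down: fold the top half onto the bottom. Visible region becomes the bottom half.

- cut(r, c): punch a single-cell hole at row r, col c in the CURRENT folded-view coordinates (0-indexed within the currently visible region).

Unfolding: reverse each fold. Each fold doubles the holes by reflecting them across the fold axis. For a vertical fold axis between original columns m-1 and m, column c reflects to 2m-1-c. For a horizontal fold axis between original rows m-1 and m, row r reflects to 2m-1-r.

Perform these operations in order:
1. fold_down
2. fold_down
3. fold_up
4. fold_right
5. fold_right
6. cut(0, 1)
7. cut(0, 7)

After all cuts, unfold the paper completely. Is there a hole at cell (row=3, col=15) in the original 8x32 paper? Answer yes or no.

Op 1 fold_down: fold axis h@4; visible region now rows[4,8) x cols[0,32) = 4x32
Op 2 fold_down: fold axis h@6; visible region now rows[6,8) x cols[0,32) = 2x32
Op 3 fold_up: fold axis h@7; visible region now rows[6,7) x cols[0,32) = 1x32
Op 4 fold_right: fold axis v@16; visible region now rows[6,7) x cols[16,32) = 1x16
Op 5 fold_right: fold axis v@24; visible region now rows[6,7) x cols[24,32) = 1x8
Op 6 cut(0, 1): punch at orig (6,25); cuts so far [(6, 25)]; region rows[6,7) x cols[24,32) = 1x8
Op 7 cut(0, 7): punch at orig (6,31); cuts so far [(6, 25), (6, 31)]; region rows[6,7) x cols[24,32) = 1x8
Unfold 1 (reflect across v@24): 4 holes -> [(6, 16), (6, 22), (6, 25), (6, 31)]
Unfold 2 (reflect across v@16): 8 holes -> [(6, 0), (6, 6), (6, 9), (6, 15), (6, 16), (6, 22), (6, 25), (6, 31)]
Unfold 3 (reflect across h@7): 16 holes -> [(6, 0), (6, 6), (6, 9), (6, 15), (6, 16), (6, 22), (6, 25), (6, 31), (7, 0), (7, 6), (7, 9), (7, 15), (7, 16), (7, 22), (7, 25), (7, 31)]
Unfold 4 (reflect across h@6): 32 holes -> [(4, 0), (4, 6), (4, 9), (4, 15), (4, 16), (4, 22), (4, 25), (4, 31), (5, 0), (5, 6), (5, 9), (5, 15), (5, 16), (5, 22), (5, 25), (5, 31), (6, 0), (6, 6), (6, 9), (6, 15), (6, 16), (6, 22), (6, 25), (6, 31), (7, 0), (7, 6), (7, 9), (7, 15), (7, 16), (7, 22), (7, 25), (7, 31)]
Unfold 5 (reflect across h@4): 64 holes -> [(0, 0), (0, 6), (0, 9), (0, 15), (0, 16), (0, 22), (0, 25), (0, 31), (1, 0), (1, 6), (1, 9), (1, 15), (1, 16), (1, 22), (1, 25), (1, 31), (2, 0), (2, 6), (2, 9), (2, 15), (2, 16), (2, 22), (2, 25), (2, 31), (3, 0), (3, 6), (3, 9), (3, 15), (3, 16), (3, 22), (3, 25), (3, 31), (4, 0), (4, 6), (4, 9), (4, 15), (4, 16), (4, 22), (4, 25), (4, 31), (5, 0), (5, 6), (5, 9), (5, 15), (5, 16), (5, 22), (5, 25), (5, 31), (6, 0), (6, 6), (6, 9), (6, 15), (6, 16), (6, 22), (6, 25), (6, 31), (7, 0), (7, 6), (7, 9), (7, 15), (7, 16), (7, 22), (7, 25), (7, 31)]
Holes: [(0, 0), (0, 6), (0, 9), (0, 15), (0, 16), (0, 22), (0, 25), (0, 31), (1, 0), (1, 6), (1, 9), (1, 15), (1, 16), (1, 22), (1, 25), (1, 31), (2, 0), (2, 6), (2, 9), (2, 15), (2, 16), (2, 22), (2, 25), (2, 31), (3, 0), (3, 6), (3, 9), (3, 15), (3, 16), (3, 22), (3, 25), (3, 31), (4, 0), (4, 6), (4, 9), (4, 15), (4, 16), (4, 22), (4, 25), (4, 31), (5, 0), (5, 6), (5, 9), (5, 15), (5, 16), (5, 22), (5, 25), (5, 31), (6, 0), (6, 6), (6, 9), (6, 15), (6, 16), (6, 22), (6, 25), (6, 31), (7, 0), (7, 6), (7, 9), (7, 15), (7, 16), (7, 22), (7, 25), (7, 31)]

Answer: yes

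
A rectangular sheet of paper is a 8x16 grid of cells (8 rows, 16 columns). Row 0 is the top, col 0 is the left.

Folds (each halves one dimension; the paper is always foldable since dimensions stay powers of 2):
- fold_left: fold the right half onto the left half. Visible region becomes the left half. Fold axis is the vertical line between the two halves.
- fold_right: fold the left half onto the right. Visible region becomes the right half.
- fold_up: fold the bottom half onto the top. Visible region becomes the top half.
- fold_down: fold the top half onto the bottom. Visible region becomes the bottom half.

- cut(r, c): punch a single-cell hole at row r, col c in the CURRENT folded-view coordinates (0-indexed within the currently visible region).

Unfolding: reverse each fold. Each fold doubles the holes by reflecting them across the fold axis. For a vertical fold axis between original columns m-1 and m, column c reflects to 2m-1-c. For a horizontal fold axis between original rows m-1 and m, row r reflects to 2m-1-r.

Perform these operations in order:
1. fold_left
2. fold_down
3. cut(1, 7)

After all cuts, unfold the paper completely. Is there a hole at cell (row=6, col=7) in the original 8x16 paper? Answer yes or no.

Op 1 fold_left: fold axis v@8; visible region now rows[0,8) x cols[0,8) = 8x8
Op 2 fold_down: fold axis h@4; visible region now rows[4,8) x cols[0,8) = 4x8
Op 3 cut(1, 7): punch at orig (5,7); cuts so far [(5, 7)]; region rows[4,8) x cols[0,8) = 4x8
Unfold 1 (reflect across h@4): 2 holes -> [(2, 7), (5, 7)]
Unfold 2 (reflect across v@8): 4 holes -> [(2, 7), (2, 8), (5, 7), (5, 8)]
Holes: [(2, 7), (2, 8), (5, 7), (5, 8)]

Answer: no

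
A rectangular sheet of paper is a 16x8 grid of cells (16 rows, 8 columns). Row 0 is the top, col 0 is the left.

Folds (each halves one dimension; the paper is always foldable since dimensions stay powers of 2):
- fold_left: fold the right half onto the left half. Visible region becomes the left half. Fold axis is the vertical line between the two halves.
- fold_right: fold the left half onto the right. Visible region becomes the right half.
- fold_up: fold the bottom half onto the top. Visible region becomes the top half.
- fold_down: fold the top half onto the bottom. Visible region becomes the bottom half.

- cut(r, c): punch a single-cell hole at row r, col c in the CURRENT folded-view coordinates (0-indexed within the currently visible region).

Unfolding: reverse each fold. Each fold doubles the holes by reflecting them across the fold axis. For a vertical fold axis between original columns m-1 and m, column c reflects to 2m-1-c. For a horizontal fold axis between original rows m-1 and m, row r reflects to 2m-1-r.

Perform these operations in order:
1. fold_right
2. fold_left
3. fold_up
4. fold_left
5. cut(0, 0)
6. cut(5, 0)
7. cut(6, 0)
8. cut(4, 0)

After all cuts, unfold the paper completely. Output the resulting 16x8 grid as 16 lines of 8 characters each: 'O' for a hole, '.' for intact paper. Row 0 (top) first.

Op 1 fold_right: fold axis v@4; visible region now rows[0,16) x cols[4,8) = 16x4
Op 2 fold_left: fold axis v@6; visible region now rows[0,16) x cols[4,6) = 16x2
Op 3 fold_up: fold axis h@8; visible region now rows[0,8) x cols[4,6) = 8x2
Op 4 fold_left: fold axis v@5; visible region now rows[0,8) x cols[4,5) = 8x1
Op 5 cut(0, 0): punch at orig (0,4); cuts so far [(0, 4)]; region rows[0,8) x cols[4,5) = 8x1
Op 6 cut(5, 0): punch at orig (5,4); cuts so far [(0, 4), (5, 4)]; region rows[0,8) x cols[4,5) = 8x1
Op 7 cut(6, 0): punch at orig (6,4); cuts so far [(0, 4), (5, 4), (6, 4)]; region rows[0,8) x cols[4,5) = 8x1
Op 8 cut(4, 0): punch at orig (4,4); cuts so far [(0, 4), (4, 4), (5, 4), (6, 4)]; region rows[0,8) x cols[4,5) = 8x1
Unfold 1 (reflect across v@5): 8 holes -> [(0, 4), (0, 5), (4, 4), (4, 5), (5, 4), (5, 5), (6, 4), (6, 5)]
Unfold 2 (reflect across h@8): 16 holes -> [(0, 4), (0, 5), (4, 4), (4, 5), (5, 4), (5, 5), (6, 4), (6, 5), (9, 4), (9, 5), (10, 4), (10, 5), (11, 4), (11, 5), (15, 4), (15, 5)]
Unfold 3 (reflect across v@6): 32 holes -> [(0, 4), (0, 5), (0, 6), (0, 7), (4, 4), (4, 5), (4, 6), (4, 7), (5, 4), (5, 5), (5, 6), (5, 7), (6, 4), (6, 5), (6, 6), (6, 7), (9, 4), (9, 5), (9, 6), (9, 7), (10, 4), (10, 5), (10, 6), (10, 7), (11, 4), (11, 5), (11, 6), (11, 7), (15, 4), (15, 5), (15, 6), (15, 7)]
Unfold 4 (reflect across v@4): 64 holes -> [(0, 0), (0, 1), (0, 2), (0, 3), (0, 4), (0, 5), (0, 6), (0, 7), (4, 0), (4, 1), (4, 2), (4, 3), (4, 4), (4, 5), (4, 6), (4, 7), (5, 0), (5, 1), (5, 2), (5, 3), (5, 4), (5, 5), (5, 6), (5, 7), (6, 0), (6, 1), (6, 2), (6, 3), (6, 4), (6, 5), (6, 6), (6, 7), (9, 0), (9, 1), (9, 2), (9, 3), (9, 4), (9, 5), (9, 6), (9, 7), (10, 0), (10, 1), (10, 2), (10, 3), (10, 4), (10, 5), (10, 6), (10, 7), (11, 0), (11, 1), (11, 2), (11, 3), (11, 4), (11, 5), (11, 6), (11, 7), (15, 0), (15, 1), (15, 2), (15, 3), (15, 4), (15, 5), (15, 6), (15, 7)]

Answer: OOOOOOOO
........
........
........
OOOOOOOO
OOOOOOOO
OOOOOOOO
........
........
OOOOOOOO
OOOOOOOO
OOOOOOOO
........
........
........
OOOOOOOO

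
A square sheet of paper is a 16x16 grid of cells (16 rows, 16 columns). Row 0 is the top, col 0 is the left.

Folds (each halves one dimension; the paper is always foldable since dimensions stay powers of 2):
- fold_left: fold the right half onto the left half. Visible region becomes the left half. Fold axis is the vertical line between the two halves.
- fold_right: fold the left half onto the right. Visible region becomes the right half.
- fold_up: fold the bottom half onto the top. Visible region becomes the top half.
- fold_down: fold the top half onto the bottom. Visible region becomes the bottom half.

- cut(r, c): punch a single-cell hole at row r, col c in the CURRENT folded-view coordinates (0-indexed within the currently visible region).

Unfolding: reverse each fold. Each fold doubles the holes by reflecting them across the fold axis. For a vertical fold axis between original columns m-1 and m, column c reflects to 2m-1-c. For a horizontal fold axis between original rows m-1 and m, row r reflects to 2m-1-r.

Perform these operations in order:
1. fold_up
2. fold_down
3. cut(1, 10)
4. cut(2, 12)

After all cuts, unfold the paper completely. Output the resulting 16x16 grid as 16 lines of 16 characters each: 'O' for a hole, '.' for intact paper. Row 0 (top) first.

Answer: ................
............O...
..........O.....
................
................
..........O.....
............O...
................
................
............O...
..........O.....
................
................
..........O.....
............O...
................

Derivation:
Op 1 fold_up: fold axis h@8; visible region now rows[0,8) x cols[0,16) = 8x16
Op 2 fold_down: fold axis h@4; visible region now rows[4,8) x cols[0,16) = 4x16
Op 3 cut(1, 10): punch at orig (5,10); cuts so far [(5, 10)]; region rows[4,8) x cols[0,16) = 4x16
Op 4 cut(2, 12): punch at orig (6,12); cuts so far [(5, 10), (6, 12)]; region rows[4,8) x cols[0,16) = 4x16
Unfold 1 (reflect across h@4): 4 holes -> [(1, 12), (2, 10), (5, 10), (6, 12)]
Unfold 2 (reflect across h@8): 8 holes -> [(1, 12), (2, 10), (5, 10), (6, 12), (9, 12), (10, 10), (13, 10), (14, 12)]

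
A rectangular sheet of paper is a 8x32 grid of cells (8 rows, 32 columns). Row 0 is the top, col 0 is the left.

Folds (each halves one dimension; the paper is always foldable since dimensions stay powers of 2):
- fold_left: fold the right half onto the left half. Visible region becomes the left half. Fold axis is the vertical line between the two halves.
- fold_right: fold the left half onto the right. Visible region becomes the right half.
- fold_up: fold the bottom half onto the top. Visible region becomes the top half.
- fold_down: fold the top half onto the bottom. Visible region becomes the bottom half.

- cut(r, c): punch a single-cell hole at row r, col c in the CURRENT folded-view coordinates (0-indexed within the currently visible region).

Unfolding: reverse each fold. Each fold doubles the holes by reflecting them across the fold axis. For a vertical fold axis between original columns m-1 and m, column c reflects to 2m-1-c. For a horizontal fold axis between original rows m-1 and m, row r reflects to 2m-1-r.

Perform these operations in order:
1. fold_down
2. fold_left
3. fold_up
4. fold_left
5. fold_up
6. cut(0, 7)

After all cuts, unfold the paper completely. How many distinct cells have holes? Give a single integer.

Op 1 fold_down: fold axis h@4; visible region now rows[4,8) x cols[0,32) = 4x32
Op 2 fold_left: fold axis v@16; visible region now rows[4,8) x cols[0,16) = 4x16
Op 3 fold_up: fold axis h@6; visible region now rows[4,6) x cols[0,16) = 2x16
Op 4 fold_left: fold axis v@8; visible region now rows[4,6) x cols[0,8) = 2x8
Op 5 fold_up: fold axis h@5; visible region now rows[4,5) x cols[0,8) = 1x8
Op 6 cut(0, 7): punch at orig (4,7); cuts so far [(4, 7)]; region rows[4,5) x cols[0,8) = 1x8
Unfold 1 (reflect across h@5): 2 holes -> [(4, 7), (5, 7)]
Unfold 2 (reflect across v@8): 4 holes -> [(4, 7), (4, 8), (5, 7), (5, 8)]
Unfold 3 (reflect across h@6): 8 holes -> [(4, 7), (4, 8), (5, 7), (5, 8), (6, 7), (6, 8), (7, 7), (7, 8)]
Unfold 4 (reflect across v@16): 16 holes -> [(4, 7), (4, 8), (4, 23), (4, 24), (5, 7), (5, 8), (5, 23), (5, 24), (6, 7), (6, 8), (6, 23), (6, 24), (7, 7), (7, 8), (7, 23), (7, 24)]
Unfold 5 (reflect across h@4): 32 holes -> [(0, 7), (0, 8), (0, 23), (0, 24), (1, 7), (1, 8), (1, 23), (1, 24), (2, 7), (2, 8), (2, 23), (2, 24), (3, 7), (3, 8), (3, 23), (3, 24), (4, 7), (4, 8), (4, 23), (4, 24), (5, 7), (5, 8), (5, 23), (5, 24), (6, 7), (6, 8), (6, 23), (6, 24), (7, 7), (7, 8), (7, 23), (7, 24)]

Answer: 32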